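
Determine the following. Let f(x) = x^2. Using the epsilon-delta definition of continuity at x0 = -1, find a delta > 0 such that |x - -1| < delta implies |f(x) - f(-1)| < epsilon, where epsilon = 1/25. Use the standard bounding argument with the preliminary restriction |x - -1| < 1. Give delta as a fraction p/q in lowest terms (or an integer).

Factor: |x^2 - (-1)^2| = |x - -1| * |x + -1|.
Impose |x - -1| < 1 first. Then |x + -1| = |(x - -1) + 2*(-1)| <= |x - -1| + 2*|-1| < 1 + 2 = 3.
So |x^2 - (-1)^2| < delta * 3.
We need delta * 3 <= 1/25, i.e. delta <= 1/25/3 = 1/75.
Since 1/75 < 1, this is tighter than 1; take delta = 1/75.
So delta = 1/75 works.

1/75


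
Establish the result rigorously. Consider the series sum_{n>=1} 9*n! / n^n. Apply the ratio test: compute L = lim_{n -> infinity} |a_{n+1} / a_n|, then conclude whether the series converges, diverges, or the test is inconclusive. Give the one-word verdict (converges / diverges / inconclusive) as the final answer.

Let a_n denote the general term. Form the ratio a_{n+1}/a_n and simplify:
a_{n+1}/a_n = (n/(n + 1))^n
Take the limit as n -> infinity: L = exp(-1).
Since L = exp(-1) < 1, the ratio test implies the series converges.

converges


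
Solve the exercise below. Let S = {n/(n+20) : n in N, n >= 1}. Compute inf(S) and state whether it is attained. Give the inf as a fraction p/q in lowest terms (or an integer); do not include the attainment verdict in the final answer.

Analysis:
- Values: 1/21, 1/11, 3/23, 1/6, ... strictly increasing.
- Minimum is 1/21 (n=1); inf = 1/21 (attained).
- n/(n+20) = 1 - 20/(n+20) -> 1 from below as n -> infinity, and never equals 1.
- So sup = 1 (not attained).
Conclusion: inf(S) = 1/21, attained in S.

1/21


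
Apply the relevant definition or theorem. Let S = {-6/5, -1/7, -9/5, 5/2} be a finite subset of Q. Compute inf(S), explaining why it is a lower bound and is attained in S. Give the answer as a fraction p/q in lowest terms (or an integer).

S is finite, so inf(S) = min(S).
Sorted increasing:
-9/5, -6/5, -1/7, 5/2
The extremum is -9/5.
For every x in S, x >= -9/5. And -9/5 is in S, so it is attained.
Therefore inf(S) = -9/5.

-9/5


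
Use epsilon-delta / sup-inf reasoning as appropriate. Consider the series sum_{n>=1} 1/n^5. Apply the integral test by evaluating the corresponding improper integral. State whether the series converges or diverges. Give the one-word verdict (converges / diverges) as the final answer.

Let f(x) = x^(-5). Then f is positive, continuous, and decreasing on [1, infinity), so the integral test applies.
Compute the improper integral int_{1}^infinity f(x) dx:
  antiderivative F(x) = -1/(4*x^4).
  As x -> infinity, F(x) -> 0 (since p = 5 > 1).
  So int = F(infinity) - F(1) = 0 - (-1/4) = 1/4.
  Finite, so by the integral test, the series converges.

converges


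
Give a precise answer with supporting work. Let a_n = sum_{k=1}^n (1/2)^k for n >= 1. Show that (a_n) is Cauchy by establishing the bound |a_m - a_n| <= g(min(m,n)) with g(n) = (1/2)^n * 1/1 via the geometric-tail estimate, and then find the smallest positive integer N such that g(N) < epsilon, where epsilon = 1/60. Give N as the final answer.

For m > n >= 1: |a_m - a_n| = sum_{k=n+1}^m (1/2)^k < sum_{k=n+1}^infinity (1/2)^k = (1/2)^(n+1) / (1 - 1/2) = (1/2)^n * (1/2) * (2/1) = (1/2)^n * 1/1.
So g(n) = (1/2)^n / 1. Since g(n) -> 0, (a_n) is Cauchy.
Now solve g(N) < 1/60: (1/2)^N / 1 < 1/60 <=> 2^N > 1 / (1 * 1/60) = 60.
Check powers of 2: 2^5 = 32 <= 60, 2^6 = 64 > 60.
So the smallest such N is 6. Check: g(6) = 1/(1 * 64) = 1/64 < 1/60.

6


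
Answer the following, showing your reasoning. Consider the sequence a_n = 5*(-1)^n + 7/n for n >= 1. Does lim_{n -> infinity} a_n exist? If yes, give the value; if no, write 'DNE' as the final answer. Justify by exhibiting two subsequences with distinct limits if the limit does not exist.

Examine the behaviour of a_n along subsequences.
a_{2k} = 5 + 7/(2k) -> 5. a_{2k+1} = -5 + 7/(2k+1) -> -5.
Since these two subsequential limits are 5 and -5, distinct, the full sequence cannot converge (a convergent sequence has all subsequences tending to the same limit). So lim a_n does not exist.

DNE


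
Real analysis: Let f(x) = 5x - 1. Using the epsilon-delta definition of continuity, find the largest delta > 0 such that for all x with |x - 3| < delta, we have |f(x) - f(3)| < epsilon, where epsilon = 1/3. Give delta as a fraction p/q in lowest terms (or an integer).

We compute f(3) = 5*(3) - 1 = 14.
|f(x) - f(3)| = |5x - 1 - (14)| = |5(x - 3)| = 5|x - 3|.
We need 5|x - 3| < 1/3, i.e. |x - 3| < 1/3 / 5 = 1/15.
So any delta <= 1/15 works. Conversely, if delta > 1/15, then x = 3 + 1/15 satisfies |x - 3| = 1/15 < delta but |f(x) - f(3)| = 5 * 1/15 = 1/3, which is not < 1/3; so no larger delta works.
Hence the largest such delta is 1/15.

1/15


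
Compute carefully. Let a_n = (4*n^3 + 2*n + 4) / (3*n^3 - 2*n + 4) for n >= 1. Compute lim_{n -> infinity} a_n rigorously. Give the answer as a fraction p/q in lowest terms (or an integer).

Divide numerator and denominator by n^3, the highest power:
numerator / n^3 = 4 + 2/n^2 + 4/n^3
denominator / n^3 = 3 - 2/n^2 + 4/n^3
As n -> infinity, all terms of the form c/n^k (k >= 1) tend to 0.
So numerator / n^3 -> 4 and denominator / n^3 -> 3.
Therefore lim a_n = 4/3.

4/3


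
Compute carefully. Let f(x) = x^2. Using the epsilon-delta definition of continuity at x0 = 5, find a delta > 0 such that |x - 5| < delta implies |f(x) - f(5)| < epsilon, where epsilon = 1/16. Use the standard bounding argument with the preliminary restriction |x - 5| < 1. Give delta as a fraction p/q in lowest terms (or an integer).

Factor: |x^2 - (5)^2| = |x - 5| * |x + 5|.
Impose |x - 5| < 1 first. Then |x + 5| = |(x - 5) + 2*(5)| <= |x - 5| + 2*|5| < 1 + 10 = 11.
So |x^2 - (5)^2| < delta * 11.
We need delta * 11 <= 1/16, i.e. delta <= 1/16/11 = 1/176.
Since 1/176 < 1, this is tighter than 1; take delta = 1/176.
So delta = 1/176 works.

1/176


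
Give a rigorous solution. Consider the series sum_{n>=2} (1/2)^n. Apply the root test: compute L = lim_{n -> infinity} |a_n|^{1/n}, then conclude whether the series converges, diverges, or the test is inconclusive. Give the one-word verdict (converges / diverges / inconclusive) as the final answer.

Let a_n denote the general term. Form |a_n|^(1/n) and simplify:
|a_n|^(1/n) = 1/2
Take the limit as n -> infinity: L = 1/2.
Since L = 1/2 < 1, the root test implies convergence.

converges


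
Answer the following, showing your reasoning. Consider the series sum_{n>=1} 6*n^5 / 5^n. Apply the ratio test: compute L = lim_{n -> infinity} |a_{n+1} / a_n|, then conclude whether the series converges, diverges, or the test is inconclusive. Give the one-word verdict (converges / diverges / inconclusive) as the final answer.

Let a_n denote the general term. Form the ratio a_{n+1}/a_n and simplify:
a_{n+1}/a_n = (n + 1)^5/(5*n^5)
Take the limit as n -> infinity: L = 1/5.
Since L = 1/5 < 1, the ratio test implies the series converges.

converges


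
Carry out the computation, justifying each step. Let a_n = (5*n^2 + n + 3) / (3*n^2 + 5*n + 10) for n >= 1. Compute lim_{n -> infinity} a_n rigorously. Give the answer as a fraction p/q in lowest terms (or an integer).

Divide numerator and denominator by n^2, the highest power:
numerator / n^2 = 5 + 1/n + 3/n^2
denominator / n^2 = 3 + 5/n + 10/n^2
As n -> infinity, all terms of the form c/n^k (k >= 1) tend to 0.
So numerator / n^2 -> 5 and denominator / n^2 -> 3.
Therefore lim a_n = 5/3.

5/3


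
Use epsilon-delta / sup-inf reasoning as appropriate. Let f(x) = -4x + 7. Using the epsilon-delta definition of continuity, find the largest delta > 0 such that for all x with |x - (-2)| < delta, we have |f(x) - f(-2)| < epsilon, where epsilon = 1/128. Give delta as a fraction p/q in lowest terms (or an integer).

We compute f(-2) = -4*(-2) + 7 = 15.
|f(x) - f(-2)| = |-4x + 7 - (15)| = |-4(x - (-2))| = 4|x - (-2)|.
We need 4|x - (-2)| < 1/128, i.e. |x - (-2)| < 1/128 / 4 = 1/512.
So any delta <= 1/512 works. Conversely, if delta > 1/512, then x = -2 + 1/512 satisfies |x - (-2)| = 1/512 < delta but |f(x) - f(-2)| = 4 * 1/512 = 1/128, which is not < 1/128; so no larger delta works.
Hence the largest such delta is 1/512.

1/512


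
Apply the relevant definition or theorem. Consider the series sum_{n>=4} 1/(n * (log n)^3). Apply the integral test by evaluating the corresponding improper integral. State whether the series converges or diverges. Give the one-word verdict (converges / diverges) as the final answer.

Let f(x) = 1/(x*log(x)^3). Then f is positive, continuous, and decreasing on [4, infinity), so the integral test applies.
Compute the improper integral int_{4}^infinity f(x) dx:
  antiderivative F(x) = -1/(2*log(x)^2).
  F(x) -> 0 as x -> infinity.  int = 0 - F(4) = 1/(2*log(4)^2) < infinity. By the integral test, the series converges.

converges


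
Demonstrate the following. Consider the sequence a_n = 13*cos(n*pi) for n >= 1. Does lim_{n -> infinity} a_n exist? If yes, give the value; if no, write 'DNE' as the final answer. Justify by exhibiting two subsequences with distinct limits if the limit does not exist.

Examine the behaviour of a_n along subsequences.
cos(n*pi) = (-1)^n, so a_n = 13*(-1)^n. a_{2k} = 13 -> 13. a_{2k+1} = -13 -> -13.
Since these two subsequential limits are 13 and -13, distinct, the full sequence cannot converge (a convergent sequence has all subsequences tending to the same limit). So lim a_n does not exist.

DNE


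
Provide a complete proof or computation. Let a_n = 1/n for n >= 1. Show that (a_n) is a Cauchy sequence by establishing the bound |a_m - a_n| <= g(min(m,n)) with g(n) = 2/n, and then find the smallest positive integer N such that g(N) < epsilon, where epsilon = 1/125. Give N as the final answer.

For any m, n >= 1, by the triangle inequality:
|a_m - a_n| = |1/m - 1/n| <= 1/m + 1/n <= 2/min(m,n).
So g(n) = 2/n bounds the Cauchy difference. Since g(n) -> 0, (a_n) is Cauchy.
Now solve g(N) < 1/125: 2/N < 1/125 <=> N > 2 / (1/125) = 250.
The smallest integer strictly greater than 250 is N = 251.
Check: g(251) = 2/251 = 2/251 < 1/125; g(250) = 1/125 >= 1/125. So N = 251.

251


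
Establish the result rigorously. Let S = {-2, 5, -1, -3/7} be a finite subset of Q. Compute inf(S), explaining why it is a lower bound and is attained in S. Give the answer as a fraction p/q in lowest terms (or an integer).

S is finite, so inf(S) = min(S).
Sorted increasing:
-2, -1, -3/7, 5
The extremum is -2.
For every x in S, x >= -2. And -2 is in S, so it is attained.
Therefore inf(S) = -2.

-2


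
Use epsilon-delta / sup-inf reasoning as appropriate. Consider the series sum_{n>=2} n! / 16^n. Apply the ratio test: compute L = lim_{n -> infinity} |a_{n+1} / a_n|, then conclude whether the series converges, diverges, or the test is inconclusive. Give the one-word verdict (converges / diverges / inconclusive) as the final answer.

Let a_n denote the general term. Form the ratio a_{n+1}/a_n and simplify:
a_{n+1}/a_n = n/16 + 1/16
Take the limit as n -> infinity: L = infinity.
Since L = infinity > 1 (or L = infinity), the ratio test implies the series diverges.

diverges


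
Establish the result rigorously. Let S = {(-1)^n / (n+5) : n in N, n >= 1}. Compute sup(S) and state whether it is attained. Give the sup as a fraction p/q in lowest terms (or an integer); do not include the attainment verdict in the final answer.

Analysis:
- Values: -1/6, 1/7, -1/8, 1/9, -1/10, ...
- Positive terms (even n): 1/(2+5), 1/(4+5), ... decreasing -> max = 1/7 (n=2).
- Negative terms (odd n): -1/(1+5), -1/(3+5), ... increasing -> min = -1/6 (n=1).
- So sup = 1/7 (attained at n=2); inf = -1/6 (attained at n=1).
Conclusion: sup(S) = 1/7, attained in S.

1/7


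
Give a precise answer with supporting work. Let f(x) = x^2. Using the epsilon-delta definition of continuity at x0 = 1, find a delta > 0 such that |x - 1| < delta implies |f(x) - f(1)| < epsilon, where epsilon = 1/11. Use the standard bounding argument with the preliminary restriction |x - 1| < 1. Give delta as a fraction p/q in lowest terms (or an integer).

Factor: |x^2 - (1)^2| = |x - 1| * |x + 1|.
Impose |x - 1| < 1 first. Then |x + 1| = |(x - 1) + 2*(1)| <= |x - 1| + 2*|1| < 1 + 2 = 3.
So |x^2 - (1)^2| < delta * 3.
We need delta * 3 <= 1/11, i.e. delta <= 1/11/3 = 1/33.
Since 1/33 < 1, this is tighter than 1; take delta = 1/33.
So delta = 1/33 works.

1/33


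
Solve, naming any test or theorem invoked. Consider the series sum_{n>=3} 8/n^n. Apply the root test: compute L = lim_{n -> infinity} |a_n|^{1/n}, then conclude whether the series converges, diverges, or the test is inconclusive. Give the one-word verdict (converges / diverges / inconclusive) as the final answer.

Let a_n denote the general term. Form |a_n|^(1/n) and simplify:
|a_n|^(1/n) = 2^(3/n)/n
Take the limit as n -> infinity: L = 0.
Since L = 0 < 1, the root test implies convergence.

converges


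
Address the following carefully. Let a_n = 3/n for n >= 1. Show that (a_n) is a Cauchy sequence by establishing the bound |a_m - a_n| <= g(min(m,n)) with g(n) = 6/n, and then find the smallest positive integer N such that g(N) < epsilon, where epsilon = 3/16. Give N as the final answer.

For any m, n >= 1, by the triangle inequality:
|a_m - a_n| = |3/m - 3/n| <= 3*1/m + 3*1/n <= 6/min(m,n).
So g(n) = 6/n bounds the Cauchy difference. Since g(n) -> 0, (a_n) is Cauchy.
Now solve g(N) < 3/16: 6/N < 3/16 <=> N > 6 / (3/16) = 32.
The smallest integer strictly greater than 32 is N = 33.
Check: g(33) = 6/33 = 2/11 < 3/16; g(32) = 3/16 >= 3/16. So N = 33.

33


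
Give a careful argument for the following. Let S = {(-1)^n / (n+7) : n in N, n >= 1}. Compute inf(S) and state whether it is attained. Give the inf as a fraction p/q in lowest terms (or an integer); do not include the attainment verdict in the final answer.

Analysis:
- Values: -1/8, 1/9, -1/10, 1/11, -1/12, ...
- Positive terms (even n): 1/(2+7), 1/(4+7), ... decreasing -> max = 1/9 (n=2).
- Negative terms (odd n): -1/(1+7), -1/(3+7), ... increasing -> min = -1/8 (n=1).
- So sup = 1/9 (attained at n=2); inf = -1/8 (attained at n=1).
Conclusion: inf(S) = -1/8, attained in S.

-1/8


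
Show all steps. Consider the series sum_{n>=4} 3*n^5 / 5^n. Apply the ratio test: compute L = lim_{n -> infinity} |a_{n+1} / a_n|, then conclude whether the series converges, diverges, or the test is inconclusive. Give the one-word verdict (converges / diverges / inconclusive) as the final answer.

Let a_n denote the general term. Form the ratio a_{n+1}/a_n and simplify:
a_{n+1}/a_n = (n + 1)^5/(5*n^5)
Take the limit as n -> infinity: L = 1/5.
Since L = 1/5 < 1, the ratio test implies the series converges.

converges


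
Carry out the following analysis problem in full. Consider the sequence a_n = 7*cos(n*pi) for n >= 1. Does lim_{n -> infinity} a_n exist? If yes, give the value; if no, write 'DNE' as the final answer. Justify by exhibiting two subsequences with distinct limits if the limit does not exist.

Examine the behaviour of a_n along subsequences.
cos(n*pi) = (-1)^n, so a_n = 7*(-1)^n. a_{2k} = 7 -> 7. a_{2k+1} = -7 -> -7.
Since these two subsequential limits are 7 and -7, distinct, the full sequence cannot converge (a convergent sequence has all subsequences tending to the same limit). So lim a_n does not exist.

DNE


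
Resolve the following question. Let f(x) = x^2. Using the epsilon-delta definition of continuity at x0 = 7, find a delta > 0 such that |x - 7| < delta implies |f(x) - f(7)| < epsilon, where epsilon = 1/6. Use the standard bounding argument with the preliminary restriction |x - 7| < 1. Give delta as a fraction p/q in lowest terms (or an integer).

Factor: |x^2 - (7)^2| = |x - 7| * |x + 7|.
Impose |x - 7| < 1 first. Then |x + 7| = |(x - 7) + 2*(7)| <= |x - 7| + 2*|7| < 1 + 14 = 15.
So |x^2 - (7)^2| < delta * 15.
We need delta * 15 <= 1/6, i.e. delta <= 1/6/15 = 1/90.
Since 1/90 < 1, this is tighter than 1; take delta = 1/90.
So delta = 1/90 works.

1/90


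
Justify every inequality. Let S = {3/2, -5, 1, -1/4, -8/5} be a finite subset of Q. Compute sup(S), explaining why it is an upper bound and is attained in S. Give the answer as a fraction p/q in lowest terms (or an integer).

S is finite, so sup(S) = max(S).
Sorted decreasing:
3/2, 1, -1/4, -8/5, -5
The extremum is 3/2.
For every x in S, x <= 3/2. And 3/2 is in S, so it is attained.
Therefore sup(S) = 3/2.

3/2


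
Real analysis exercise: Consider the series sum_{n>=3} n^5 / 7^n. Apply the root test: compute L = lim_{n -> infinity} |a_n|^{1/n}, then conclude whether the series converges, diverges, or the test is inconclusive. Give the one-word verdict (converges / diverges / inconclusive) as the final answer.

Let a_n denote the general term. Form |a_n|^(1/n) and simplify:
|a_n|^(1/n) = n^(5/n)/7
Take the limit as n -> infinity: L = 1/7.
Since L = 1/7 < 1, the root test implies convergence.

converges


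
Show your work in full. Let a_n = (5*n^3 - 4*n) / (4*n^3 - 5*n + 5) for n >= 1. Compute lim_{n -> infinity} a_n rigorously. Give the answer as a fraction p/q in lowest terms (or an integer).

Divide numerator and denominator by n^3, the highest power:
numerator / n^3 = 5 - 4/n^2
denominator / n^3 = 4 - 5/n^2 + 5/n^3
As n -> infinity, all terms of the form c/n^k (k >= 1) tend to 0.
So numerator / n^3 -> 5 and denominator / n^3 -> 4.
Therefore lim a_n = 5/4.

5/4


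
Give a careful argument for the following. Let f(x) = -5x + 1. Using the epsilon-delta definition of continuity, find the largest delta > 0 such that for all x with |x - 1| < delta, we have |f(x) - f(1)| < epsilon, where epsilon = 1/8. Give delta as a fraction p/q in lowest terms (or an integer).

We compute f(1) = -5*(1) + 1 = -4.
|f(x) - f(1)| = |-5x + 1 - (-4)| = |-5(x - 1)| = 5|x - 1|.
We need 5|x - 1| < 1/8, i.e. |x - 1| < 1/8 / 5 = 1/40.
So any delta <= 1/40 works. Conversely, if delta > 1/40, then x = 1 + 1/40 satisfies |x - 1| = 1/40 < delta but |f(x) - f(1)| = 5 * 1/40 = 1/8, which is not < 1/8; so no larger delta works.
Hence the largest such delta is 1/40.

1/40


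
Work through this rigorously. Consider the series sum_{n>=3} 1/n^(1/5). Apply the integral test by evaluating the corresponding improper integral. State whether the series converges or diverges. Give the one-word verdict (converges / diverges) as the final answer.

Let f(x) = x^(-1/5). Then f is positive, continuous, and decreasing on [3, infinity), so the integral test applies.
Compute the improper integral int_{3}^infinity f(x) dx:
  antiderivative F(x) = 5*x^(4/5)/4.
  As x -> infinity, F(x) -> infinity (since p = 1/5 < 1).
  So the integral diverges. By the integral test, the series diverges.

diverges


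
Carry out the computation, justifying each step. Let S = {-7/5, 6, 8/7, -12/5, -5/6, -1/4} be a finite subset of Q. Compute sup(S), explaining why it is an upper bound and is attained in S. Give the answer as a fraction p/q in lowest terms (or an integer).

S is finite, so sup(S) = max(S).
Sorted decreasing:
6, 8/7, -1/4, -5/6, -7/5, -12/5
The extremum is 6.
For every x in S, x <= 6. And 6 is in S, so it is attained.
Therefore sup(S) = 6.

6


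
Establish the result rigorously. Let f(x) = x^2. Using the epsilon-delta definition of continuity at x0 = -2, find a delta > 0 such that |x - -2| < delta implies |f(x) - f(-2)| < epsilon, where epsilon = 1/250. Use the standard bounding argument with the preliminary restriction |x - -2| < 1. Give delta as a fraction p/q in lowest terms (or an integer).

Factor: |x^2 - (-2)^2| = |x - -2| * |x + -2|.
Impose |x - -2| < 1 first. Then |x + -2| = |(x - -2) + 2*(-2)| <= |x - -2| + 2*|-2| < 1 + 4 = 5.
So |x^2 - (-2)^2| < delta * 5.
We need delta * 5 <= 1/250, i.e. delta <= 1/250/5 = 1/1250.
Since 1/1250 < 1, this is tighter than 1; take delta = 1/1250.
So delta = 1/1250 works.

1/1250


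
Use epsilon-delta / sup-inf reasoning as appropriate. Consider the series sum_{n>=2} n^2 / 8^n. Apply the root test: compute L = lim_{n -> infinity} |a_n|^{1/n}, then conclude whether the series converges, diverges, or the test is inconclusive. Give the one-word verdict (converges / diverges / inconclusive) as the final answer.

Let a_n denote the general term. Form |a_n|^(1/n) and simplify:
|a_n|^(1/n) = n^(2/n)/8
Take the limit as n -> infinity: L = 1/8.
Since L = 1/8 < 1, the root test implies convergence.

converges


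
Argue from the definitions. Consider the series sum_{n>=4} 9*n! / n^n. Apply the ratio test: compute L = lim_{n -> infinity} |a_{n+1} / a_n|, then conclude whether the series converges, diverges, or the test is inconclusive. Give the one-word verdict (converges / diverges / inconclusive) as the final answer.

Let a_n denote the general term. Form the ratio a_{n+1}/a_n and simplify:
a_{n+1}/a_n = (n/(n + 1))^n
Take the limit as n -> infinity: L = exp(-1).
Since L = exp(-1) < 1, the ratio test implies the series converges.

converges


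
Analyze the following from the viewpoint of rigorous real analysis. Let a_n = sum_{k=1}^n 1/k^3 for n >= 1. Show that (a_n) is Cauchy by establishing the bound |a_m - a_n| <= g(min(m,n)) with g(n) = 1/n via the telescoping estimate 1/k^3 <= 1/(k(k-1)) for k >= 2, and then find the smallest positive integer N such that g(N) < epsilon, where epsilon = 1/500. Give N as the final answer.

For m > n >= 1: |a_m - a_n| = sum_{k=n+1}^m 1/k^3.
Use 1/k^3 <= 1/(k(k-1)) = 1/(k-1) - 1/k for k >= 2 (which holds since k^3 >= k^2 >= k(k-1) for k >= 2):
sum_{k=n+1}^m 1/k^3 <= sum_{k=n+1}^m (1/(k-1) - 1/k) = 1/n - 1/m <= 1/n.
By symmetry the same bound holds with n,m swapped, so |a_m - a_n| <= 1/min(m,n) = g(min(m,n)). Since g(n) -> 0, (a_n) is Cauchy.
Now solve g(N) < 1/500: 1/N < 1/500 <=> N > 1/(1/500) = 500.
The smallest integer strictly greater than 500 is N = 501.
Check: g(501) = 1/501 < 1/500; g(500) = 1/500 >= 1/500. So N = 501.

501


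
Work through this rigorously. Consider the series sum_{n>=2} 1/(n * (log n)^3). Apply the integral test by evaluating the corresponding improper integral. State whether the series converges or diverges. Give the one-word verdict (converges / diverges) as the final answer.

Let f(x) = 1/(x*log(x)^3). Then f is positive, continuous, and decreasing on [2, infinity), so the integral test applies.
Compute the improper integral int_{2}^infinity f(x) dx:
  antiderivative F(x) = -1/(2*log(x)^2).
  F(x) -> 0 as x -> infinity.  int = 0 - F(2) = 1/(2*log(2)^2) < infinity. By the integral test, the series converges.

converges


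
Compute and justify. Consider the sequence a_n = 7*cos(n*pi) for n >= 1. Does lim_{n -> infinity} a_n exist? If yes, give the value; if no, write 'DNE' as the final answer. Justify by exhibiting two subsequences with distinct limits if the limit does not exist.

Examine the behaviour of a_n along subsequences.
cos(n*pi) = (-1)^n, so a_n = 7*(-1)^n. a_{2k} = 7 -> 7. a_{2k+1} = -7 -> -7.
Since these two subsequential limits are 7 and -7, distinct, the full sequence cannot converge (a convergent sequence has all subsequences tending to the same limit). So lim a_n does not exist.

DNE


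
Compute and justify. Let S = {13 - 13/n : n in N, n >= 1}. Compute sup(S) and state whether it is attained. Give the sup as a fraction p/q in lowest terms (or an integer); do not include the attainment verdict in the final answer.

Analysis:
- Values: 0, 13/2, 26/3, 39/4, ... strictly increasing.
- Minimum is 0 (n=1); inf = 0 (attained).
- 13 - 13/n -> 13 from below; sup = 13, not attained.
Conclusion: sup(S) = 13, not attained in S.

13


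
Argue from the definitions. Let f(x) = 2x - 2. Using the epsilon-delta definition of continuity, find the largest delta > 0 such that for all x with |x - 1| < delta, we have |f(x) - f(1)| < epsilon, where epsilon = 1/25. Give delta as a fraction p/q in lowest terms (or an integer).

We compute f(1) = 2*(1) - 2 = 0.
|f(x) - f(1)| = |2x - 2 - (0)| = |2(x - 1)| = 2|x - 1|.
We need 2|x - 1| < 1/25, i.e. |x - 1| < 1/25 / 2 = 1/50.
So any delta <= 1/50 works. Conversely, if delta > 1/50, then x = 1 + 1/50 satisfies |x - 1| = 1/50 < delta but |f(x) - f(1)| = 2 * 1/50 = 1/25, which is not < 1/25; so no larger delta works.
Hence the largest such delta is 1/50.

1/50


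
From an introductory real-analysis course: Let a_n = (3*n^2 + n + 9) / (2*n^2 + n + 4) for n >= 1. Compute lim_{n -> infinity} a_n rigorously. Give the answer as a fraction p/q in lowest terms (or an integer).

Divide numerator and denominator by n^2, the highest power:
numerator / n^2 = 3 + 1/n + 9/n^2
denominator / n^2 = 2 + 1/n + 4/n^2
As n -> infinity, all terms of the form c/n^k (k >= 1) tend to 0.
So numerator / n^2 -> 3 and denominator / n^2 -> 2.
Therefore lim a_n = 3/2.

3/2


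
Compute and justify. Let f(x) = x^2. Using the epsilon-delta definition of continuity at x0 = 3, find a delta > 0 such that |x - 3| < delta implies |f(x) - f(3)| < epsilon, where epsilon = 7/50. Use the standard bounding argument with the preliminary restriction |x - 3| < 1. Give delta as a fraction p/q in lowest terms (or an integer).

Factor: |x^2 - (3)^2| = |x - 3| * |x + 3|.
Impose |x - 3| < 1 first. Then |x + 3| = |(x - 3) + 2*(3)| <= |x - 3| + 2*|3| < 1 + 6 = 7.
So |x^2 - (3)^2| < delta * 7.
We need delta * 7 <= 7/50, i.e. delta <= 7/50/7 = 1/50.
Since 1/50 < 1, this is tighter than 1; take delta = 1/50.
So delta = 1/50 works.

1/50


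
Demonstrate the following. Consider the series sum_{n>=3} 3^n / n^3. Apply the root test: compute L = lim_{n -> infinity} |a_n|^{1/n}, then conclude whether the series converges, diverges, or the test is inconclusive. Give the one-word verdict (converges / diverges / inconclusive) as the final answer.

Let a_n denote the general term. Form |a_n|^(1/n) and simplify:
|a_n|^(1/n) = 3/n^(3/n)
Take the limit as n -> infinity: L = 3.
Since L = 3 > 1, the root test implies divergence.

diverges


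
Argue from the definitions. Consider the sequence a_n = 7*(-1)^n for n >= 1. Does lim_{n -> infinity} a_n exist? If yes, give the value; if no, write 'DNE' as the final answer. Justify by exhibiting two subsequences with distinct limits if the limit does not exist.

Examine the behaviour of a_n along subsequences.
Even-n subsequence a_{2k} = 7 -> 7. Odd-n subsequence a_{2k+1} = -7 -> -7.
Since these two subsequential limits are 7 and -7, distinct, the full sequence cannot converge (a convergent sequence has all subsequences tending to the same limit). So lim a_n does not exist.

DNE


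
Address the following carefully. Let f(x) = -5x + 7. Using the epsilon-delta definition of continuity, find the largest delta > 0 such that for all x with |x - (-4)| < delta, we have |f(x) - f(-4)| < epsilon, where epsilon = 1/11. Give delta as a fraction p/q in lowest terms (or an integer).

We compute f(-4) = -5*(-4) + 7 = 27.
|f(x) - f(-4)| = |-5x + 7 - (27)| = |-5(x - (-4))| = 5|x - (-4)|.
We need 5|x - (-4)| < 1/11, i.e. |x - (-4)| < 1/11 / 5 = 1/55.
So any delta <= 1/55 works. Conversely, if delta > 1/55, then x = -4 + 1/55 satisfies |x - (-4)| = 1/55 < delta but |f(x) - f(-4)| = 5 * 1/55 = 1/11, which is not < 1/11; so no larger delta works.
Hence the largest such delta is 1/55.

1/55


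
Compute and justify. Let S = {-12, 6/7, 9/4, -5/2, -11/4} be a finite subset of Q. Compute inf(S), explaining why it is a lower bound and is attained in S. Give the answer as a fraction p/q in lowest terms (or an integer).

S is finite, so inf(S) = min(S).
Sorted increasing:
-12, -11/4, -5/2, 6/7, 9/4
The extremum is -12.
For every x in S, x >= -12. And -12 is in S, so it is attained.
Therefore inf(S) = -12.

-12


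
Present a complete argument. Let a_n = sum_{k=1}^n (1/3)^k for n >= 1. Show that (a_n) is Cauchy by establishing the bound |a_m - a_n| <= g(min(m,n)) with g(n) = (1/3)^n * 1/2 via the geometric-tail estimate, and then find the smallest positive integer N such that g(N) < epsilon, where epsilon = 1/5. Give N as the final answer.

For m > n >= 1: |a_m - a_n| = sum_{k=n+1}^m (1/3)^k < sum_{k=n+1}^infinity (1/3)^k = (1/3)^(n+1) / (1 - 1/3) = (1/3)^n * (1/3) * (3/2) = (1/3)^n * 1/2.
So g(n) = (1/3)^n / 2. Since g(n) -> 0, (a_n) is Cauchy.
Now solve g(N) < 1/5: (1/3)^N / 2 < 1/5 <=> 3^N > 1 / (2 * 1/5) = 5/2.
Check powers of 3: 3^0 = 1 <= 5/2, 3^1 = 3 > 5/2.
So the smallest such N is 1. Check: g(1) = 1/(2 * 3) = 1/6 < 1/5.

1


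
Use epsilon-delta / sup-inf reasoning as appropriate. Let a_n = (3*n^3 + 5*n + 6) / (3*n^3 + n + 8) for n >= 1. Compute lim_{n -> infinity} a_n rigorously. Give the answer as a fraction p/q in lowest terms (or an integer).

Divide numerator and denominator by n^3, the highest power:
numerator / n^3 = 3 + 5/n^2 + 6/n^3
denominator / n^3 = 3 + n^(-2) + 8/n^3
As n -> infinity, all terms of the form c/n^k (k >= 1) tend to 0.
So numerator / n^3 -> 3 and denominator / n^3 -> 3.
Therefore lim a_n = 1.

1


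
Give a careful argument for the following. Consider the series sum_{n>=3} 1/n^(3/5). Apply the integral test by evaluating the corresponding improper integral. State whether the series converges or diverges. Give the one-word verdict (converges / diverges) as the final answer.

Let f(x) = x^(-3/5). Then f is positive, continuous, and decreasing on [3, infinity), so the integral test applies.
Compute the improper integral int_{3}^infinity f(x) dx:
  antiderivative F(x) = 5*x^(2/5)/2.
  As x -> infinity, F(x) -> infinity (since p = 3/5 < 1).
  So the integral diverges. By the integral test, the series diverges.

diverges


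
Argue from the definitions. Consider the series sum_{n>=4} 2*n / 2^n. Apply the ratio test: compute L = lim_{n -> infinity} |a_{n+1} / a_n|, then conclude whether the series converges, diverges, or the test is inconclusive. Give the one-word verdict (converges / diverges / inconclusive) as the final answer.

Let a_n denote the general term. Form the ratio a_{n+1}/a_n and simplify:
a_{n+1}/a_n = (n + 1)/(2*n)
Take the limit as n -> infinity: L = 1/2.
Since L = 1/2 < 1, the ratio test implies the series converges.

converges


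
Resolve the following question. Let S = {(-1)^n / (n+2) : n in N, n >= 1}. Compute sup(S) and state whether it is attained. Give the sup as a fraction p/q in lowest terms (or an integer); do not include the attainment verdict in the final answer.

Analysis:
- Values: -1/3, 1/4, -1/5, 1/6, -1/7, ...
- Positive terms (even n): 1/(2+2), 1/(4+2), ... decreasing -> max = 1/4 (n=2).
- Negative terms (odd n): -1/(1+2), -1/(3+2), ... increasing -> min = -1/3 (n=1).
- So sup = 1/4 (attained at n=2); inf = -1/3 (attained at n=1).
Conclusion: sup(S) = 1/4, attained in S.

1/4


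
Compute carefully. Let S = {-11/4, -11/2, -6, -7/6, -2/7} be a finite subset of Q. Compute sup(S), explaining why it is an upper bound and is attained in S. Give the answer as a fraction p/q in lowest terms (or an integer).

S is finite, so sup(S) = max(S).
Sorted decreasing:
-2/7, -7/6, -11/4, -11/2, -6
The extremum is -2/7.
For every x in S, x <= -2/7. And -2/7 is in S, so it is attained.
Therefore sup(S) = -2/7.

-2/7


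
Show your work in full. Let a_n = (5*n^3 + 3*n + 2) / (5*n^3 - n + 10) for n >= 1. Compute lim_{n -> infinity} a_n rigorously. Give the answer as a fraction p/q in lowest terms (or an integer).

Divide numerator and denominator by n^3, the highest power:
numerator / n^3 = 5 + 3/n^2 + 2/n^3
denominator / n^3 = 5 - 1/n^2 + 10/n^3
As n -> infinity, all terms of the form c/n^k (k >= 1) tend to 0.
So numerator / n^3 -> 5 and denominator / n^3 -> 5.
Therefore lim a_n = 1.

1


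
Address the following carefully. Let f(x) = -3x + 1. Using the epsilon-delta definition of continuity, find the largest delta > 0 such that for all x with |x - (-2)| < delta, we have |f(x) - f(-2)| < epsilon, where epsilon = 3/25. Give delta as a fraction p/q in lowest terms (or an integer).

We compute f(-2) = -3*(-2) + 1 = 7.
|f(x) - f(-2)| = |-3x + 1 - (7)| = |-3(x - (-2))| = 3|x - (-2)|.
We need 3|x - (-2)| < 3/25, i.e. |x - (-2)| < 3/25 / 3 = 1/25.
So any delta <= 1/25 works. Conversely, if delta > 1/25, then x = -2 + 1/25 satisfies |x - (-2)| = 1/25 < delta but |f(x) - f(-2)| = 3 * 1/25 = 3/25, which is not < 3/25; so no larger delta works.
Hence the largest such delta is 1/25.

1/25


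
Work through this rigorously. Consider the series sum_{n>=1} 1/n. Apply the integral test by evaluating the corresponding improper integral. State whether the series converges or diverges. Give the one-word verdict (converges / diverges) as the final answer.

Let f(x) = 1/x. Then f is positive, continuous, and decreasing on [1, infinity), so the integral test applies.
Compute the improper integral int_{1}^infinity f(x) dx:
  antiderivative F(x) = log(x).
  As x -> infinity, log(x) -> infinity.
  So int = infinity - log(1) = infinity. By the integral test, the series diverges.

diverges


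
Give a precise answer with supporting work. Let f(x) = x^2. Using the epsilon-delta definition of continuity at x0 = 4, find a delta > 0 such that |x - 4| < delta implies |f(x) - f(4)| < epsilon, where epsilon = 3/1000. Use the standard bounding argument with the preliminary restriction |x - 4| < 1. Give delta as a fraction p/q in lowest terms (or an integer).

Factor: |x^2 - (4)^2| = |x - 4| * |x + 4|.
Impose |x - 4| < 1 first. Then |x + 4| = |(x - 4) + 2*(4)| <= |x - 4| + 2*|4| < 1 + 8 = 9.
So |x^2 - (4)^2| < delta * 9.
We need delta * 9 <= 3/1000, i.e. delta <= 3/1000/9 = 1/3000.
Since 1/3000 < 1, this is tighter than 1; take delta = 1/3000.
So delta = 1/3000 works.

1/3000


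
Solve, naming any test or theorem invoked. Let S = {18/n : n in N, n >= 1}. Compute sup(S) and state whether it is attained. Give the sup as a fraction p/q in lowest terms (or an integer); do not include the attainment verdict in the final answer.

Analysis:
- Values: 18, 9, 6, 9/2, ... strictly decreasing.
- The maximum is 18 (n=1); sup = 18 (attained).
- The set is bounded below by 0; 18/n -> 0 so 0 is the greatest lower bound.
- 0 is not in the set, so inf = 0 is not attained.
Conclusion: sup(S) = 18, attained in S.

18


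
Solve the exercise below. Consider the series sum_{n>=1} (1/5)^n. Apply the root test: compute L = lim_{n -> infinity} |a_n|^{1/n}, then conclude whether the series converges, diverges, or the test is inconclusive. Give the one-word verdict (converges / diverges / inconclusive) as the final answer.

Let a_n denote the general term. Form |a_n|^(1/n) and simplify:
|a_n|^(1/n) = 1/5
Take the limit as n -> infinity: L = 1/5.
Since L = 1/5 < 1, the root test implies convergence.

converges


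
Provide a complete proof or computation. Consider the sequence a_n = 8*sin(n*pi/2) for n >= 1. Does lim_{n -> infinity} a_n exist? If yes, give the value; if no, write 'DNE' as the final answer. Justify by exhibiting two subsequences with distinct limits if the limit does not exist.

Examine the behaviour of a_n along subsequences.
a_{4k+1} = 8*sin(pi/2 + 2k*pi) = 8 -> 8. a_{4k+3} = 8*sin(3pi/2 + 2k*pi) = -8 -> -8.
Since these two subsequential limits are 8 and -8, distinct, the full sequence cannot converge (a convergent sequence has all subsequences tending to the same limit). So lim a_n does not exist.

DNE


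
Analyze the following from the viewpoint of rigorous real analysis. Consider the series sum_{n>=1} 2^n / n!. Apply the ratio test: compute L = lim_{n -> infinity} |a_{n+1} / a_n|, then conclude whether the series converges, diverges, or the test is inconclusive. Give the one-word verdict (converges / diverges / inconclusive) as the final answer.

Let a_n denote the general term. Form the ratio a_{n+1}/a_n and simplify:
a_{n+1}/a_n = 2/(n + 1)
Take the limit as n -> infinity: L = 0.
Since L = 0 < 1, the ratio test implies the series converges.

converges


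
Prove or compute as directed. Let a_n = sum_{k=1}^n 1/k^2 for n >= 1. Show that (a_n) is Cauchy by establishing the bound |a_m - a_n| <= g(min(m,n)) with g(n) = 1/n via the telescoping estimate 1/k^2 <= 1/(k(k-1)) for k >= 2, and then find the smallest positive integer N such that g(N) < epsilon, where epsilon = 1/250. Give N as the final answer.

For m > n >= 1: |a_m - a_n| = sum_{k=n+1}^m 1/k^2.
Use 1/k^2 <= 1/(k(k-1)) = 1/(k-1) - 1/k for k >= 2:
sum_{k=n+1}^m 1/k^2 <= sum_{k=n+1}^m (1/(k-1) - 1/k) = 1/n - 1/m <= 1/n.
By symmetry the same bound holds with n,m swapped, so |a_m - a_n| <= 1/min(m,n) = g(min(m,n)). Since g(n) -> 0, (a_n) is Cauchy.
Now solve g(N) < 1/250: 1/N < 1/250 <=> N > 1/(1/250) = 250.
The smallest integer strictly greater than 250 is N = 251.
Check: g(251) = 1/251 < 1/250; g(250) = 1/250 >= 1/250. So N = 251.

251


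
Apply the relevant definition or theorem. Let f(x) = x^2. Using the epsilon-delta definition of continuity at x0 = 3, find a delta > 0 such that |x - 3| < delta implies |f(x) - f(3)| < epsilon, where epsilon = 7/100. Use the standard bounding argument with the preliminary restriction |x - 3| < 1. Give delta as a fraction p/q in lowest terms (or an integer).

Factor: |x^2 - (3)^2| = |x - 3| * |x + 3|.
Impose |x - 3| < 1 first. Then |x + 3| = |(x - 3) + 2*(3)| <= |x - 3| + 2*|3| < 1 + 6 = 7.
So |x^2 - (3)^2| < delta * 7.
We need delta * 7 <= 7/100, i.e. delta <= 7/100/7 = 1/100.
Since 1/100 < 1, this is tighter than 1; take delta = 1/100.
So delta = 1/100 works.

1/100


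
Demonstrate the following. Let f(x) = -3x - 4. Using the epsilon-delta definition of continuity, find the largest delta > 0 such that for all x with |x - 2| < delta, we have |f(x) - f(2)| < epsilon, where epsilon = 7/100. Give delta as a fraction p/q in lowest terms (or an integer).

We compute f(2) = -3*(2) - 4 = -10.
|f(x) - f(2)| = |-3x - 4 - (-10)| = |-3(x - 2)| = 3|x - 2|.
We need 3|x - 2| < 7/100, i.e. |x - 2| < 7/100 / 3 = 7/300.
So any delta <= 7/300 works. Conversely, if delta > 7/300, then x = 2 + 7/300 satisfies |x - 2| = 7/300 < delta but |f(x) - f(2)| = 3 * 7/300 = 7/100, which is not < 7/100; so no larger delta works.
Hence the largest such delta is 7/300.

7/300


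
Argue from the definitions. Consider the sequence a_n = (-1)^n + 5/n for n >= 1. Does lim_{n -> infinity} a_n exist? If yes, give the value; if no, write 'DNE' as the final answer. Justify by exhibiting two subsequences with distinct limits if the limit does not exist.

Examine the behaviour of a_n along subsequences.
a_{2k} = 1 + 5/(2k) -> 1. a_{2k+1} = -1 + 5/(2k+1) -> -1.
Since these two subsequential limits are 1 and -1, distinct, the full sequence cannot converge (a convergent sequence has all subsequences tending to the same limit). So lim a_n does not exist.

DNE


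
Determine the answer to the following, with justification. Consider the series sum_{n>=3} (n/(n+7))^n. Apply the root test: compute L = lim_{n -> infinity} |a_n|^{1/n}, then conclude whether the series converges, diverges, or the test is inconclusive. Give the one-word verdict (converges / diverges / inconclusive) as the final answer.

Let a_n denote the general term. Form |a_n|^(1/n) and simplify:
|a_n|^(1/n) = n/(n + 7)
Take the limit as n -> infinity: L = 1.
Since L = 1, the root test is inconclusive. (In fact a_n = (n/(n+7))^n -> e^(-7) != 0, so the nth-term test shows divergence; but the root test itself gives no conclusion.)

inconclusive


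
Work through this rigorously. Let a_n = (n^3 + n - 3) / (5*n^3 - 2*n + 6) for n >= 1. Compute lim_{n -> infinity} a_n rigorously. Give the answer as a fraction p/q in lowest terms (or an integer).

Divide numerator and denominator by n^3, the highest power:
numerator / n^3 = 1 + n^(-2) - 3/n^3
denominator / n^3 = 5 - 2/n^2 + 6/n^3
As n -> infinity, all terms of the form c/n^k (k >= 1) tend to 0.
So numerator / n^3 -> 1 and denominator / n^3 -> 5.
Therefore lim a_n = 1/5.

1/5


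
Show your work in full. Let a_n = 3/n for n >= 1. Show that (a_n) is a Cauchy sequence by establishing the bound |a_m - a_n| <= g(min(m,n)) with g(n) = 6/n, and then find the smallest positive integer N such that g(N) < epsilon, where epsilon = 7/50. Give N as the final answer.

For any m, n >= 1, by the triangle inequality:
|a_m - a_n| = |3/m - 3/n| <= 3*1/m + 3*1/n <= 6/min(m,n).
So g(n) = 6/n bounds the Cauchy difference. Since g(n) -> 0, (a_n) is Cauchy.
Now solve g(N) < 7/50: 6/N < 7/50 <=> N > 6 / (7/50) = 300/7.
The smallest integer strictly greater than 300/7 is N = 43.
Check: g(43) = 6/43 = 6/43 < 7/50; g(42) = 1/7 >= 7/50. So N = 43.

43
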